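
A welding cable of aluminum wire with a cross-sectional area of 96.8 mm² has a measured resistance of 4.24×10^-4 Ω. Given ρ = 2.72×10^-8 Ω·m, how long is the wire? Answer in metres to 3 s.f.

A = 96.8 mm² = 9.680e-05 m²
L = RA/ρ = (4.24×10^-4)(9.680e-05)/(2.72×10^-8) = 1.51 m

1.51 m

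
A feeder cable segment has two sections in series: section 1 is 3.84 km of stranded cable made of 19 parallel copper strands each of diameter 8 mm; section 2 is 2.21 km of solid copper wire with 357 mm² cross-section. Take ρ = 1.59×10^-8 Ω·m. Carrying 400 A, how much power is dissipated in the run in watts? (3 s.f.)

Section 1: A_strand = π(4.0000e-03)² = 5.027e-05 m²; R₁ = ρL/(N·A_s) = (1.59×10^-8)(3840)/(19×5.027e-05) = 0.06393 Ω
Section 2: A = 357 mm² = 3.570e-04 m²
R₂ = (1.59×10^-8)(2210)/(3.570e-04) = 0.09843 Ω
R = R₁ + R₂ = 0.1624 Ω
P = I²R = (400)² × 0.1624 = 26000 W

26000 W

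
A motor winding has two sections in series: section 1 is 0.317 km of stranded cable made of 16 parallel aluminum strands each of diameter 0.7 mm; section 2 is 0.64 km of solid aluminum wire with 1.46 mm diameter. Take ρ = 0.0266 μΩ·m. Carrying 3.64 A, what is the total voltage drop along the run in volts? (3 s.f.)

42.0 V

ρ = 0.0266 μΩ·m = 2.66×10^-8 Ω·m
Section 1: A_strand = π(3.5000e-04)² = 3.848e-07 m²; R₁ = ρL/(N·A_s) = (2.66×10^-8)(317)/(16×3.848e-07) = 1.369 Ω
Section 2: A = π(d/2)² = π(7.3000e-04 m)² = 1.674e-06 m²
R₂ = (2.66×10^-8)(640)/(1.674e-06) = 10.17 Ω
R = R₁ + R₂ = 11.54 Ω
V = IR = 3.64 × 11.54 = 42.0 V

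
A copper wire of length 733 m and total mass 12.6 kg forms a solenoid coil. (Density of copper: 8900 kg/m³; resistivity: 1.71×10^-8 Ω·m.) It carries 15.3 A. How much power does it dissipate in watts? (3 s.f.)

1520 W

A = m/(density·L) = 12.6/(8900×733) = 1.9314e-06 m²
R = ρL/A = (1.71×10^-8)(733)/(1.9314e-06) = 6.49 Ω
P = I²R = (15.3)² × 6.49 = 1520 W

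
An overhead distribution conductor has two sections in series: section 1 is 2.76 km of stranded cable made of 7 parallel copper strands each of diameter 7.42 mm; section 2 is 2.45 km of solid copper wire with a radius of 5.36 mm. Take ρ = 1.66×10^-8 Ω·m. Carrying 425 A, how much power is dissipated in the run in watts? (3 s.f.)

Section 1: A_strand = π(3.7100e-03)² = 4.324e-05 m²; R₁ = ρL/(N·A_s) = (1.66×10^-8)(2760)/(7×4.324e-05) = 0.1514 Ω
Section 2: A = πr² = π(5.3600e-03 m)² = 9.026e-05 m²
R₂ = (1.66×10^-8)(2450)/(9.026e-05) = 0.4506 Ω
R = R₁ + R₂ = 0.602 Ω
P = I²R = (425)² × 0.602 = 1.09×10^5 W

1.09×10^5 W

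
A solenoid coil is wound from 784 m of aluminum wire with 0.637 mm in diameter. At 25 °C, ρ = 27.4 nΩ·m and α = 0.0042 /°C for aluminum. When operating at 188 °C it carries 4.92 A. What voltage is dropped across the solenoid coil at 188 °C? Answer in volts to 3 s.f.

ρ = 27.4 nΩ·m = 2.74×10^-8 Ω·m
A = π(d/2)² = π(3.1850e-04 m)² = 3.187e-07 m²
R₍25₎ = ρL/A = (2.74×10^-8)(784)/(3.187e-07) = 67.41 Ω
R₍188₎ = R₍25₎(1 + αΔT) = 67.41 × (1 + 0.0042×163) = 113.6 Ω
V = IR = 4.92 × 113.6 = 559 V

559 V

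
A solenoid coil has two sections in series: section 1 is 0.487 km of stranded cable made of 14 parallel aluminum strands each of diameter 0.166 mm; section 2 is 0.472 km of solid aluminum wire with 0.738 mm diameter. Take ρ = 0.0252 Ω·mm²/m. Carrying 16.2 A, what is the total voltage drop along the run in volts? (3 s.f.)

1110 V

ρ = 0.0252 Ω·mm²/m = 2.52×10^-8 Ω·m
Section 1: A_strand = π(8.3000e-05)² = 2.164e-08 m²; R₁ = ρL/(N·A_s) = (2.52×10^-8)(487)/(14×2.164e-08) = 40.5 Ω
Section 2: A = π(d/2)² = π(3.6900e-04 m)² = 4.278e-07 m²
R₂ = (2.52×10^-8)(472)/(4.278e-07) = 27.81 Ω
R = R₁ + R₂ = 68.31 Ω
V = IR = 16.2 × 68.31 = 1110 V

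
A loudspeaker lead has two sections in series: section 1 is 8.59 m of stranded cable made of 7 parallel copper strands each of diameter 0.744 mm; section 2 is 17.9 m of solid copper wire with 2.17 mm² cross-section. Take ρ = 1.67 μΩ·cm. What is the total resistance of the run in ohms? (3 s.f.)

ρ = 1.67 μΩ·cm = 1.67×10^-8 Ω·m
Section 1: A_strand = π(3.7200e-04)² = 4.347e-07 m²; R₁ = ρL/(N·A_s) = (1.67×10^-8)(8.59)/(7×4.347e-07) = 0.04714 Ω
Section 2: A = 2.17 mm² = 2.170e-06 m²
R₂ = (1.67×10^-8)(17.9)/(2.170e-06) = 0.1378 Ω
R = R₁ + R₂ = 0.185 Ω

0.185 Ω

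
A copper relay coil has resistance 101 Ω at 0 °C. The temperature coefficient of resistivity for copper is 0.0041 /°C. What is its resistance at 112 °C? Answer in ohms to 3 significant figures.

ΔT = 112 − 0 = 112 °C
R = R₀(1 + αΔT) = 101 × (1 + 0.0041×112) = 101 × 1.459 = 147 Ω

147 Ω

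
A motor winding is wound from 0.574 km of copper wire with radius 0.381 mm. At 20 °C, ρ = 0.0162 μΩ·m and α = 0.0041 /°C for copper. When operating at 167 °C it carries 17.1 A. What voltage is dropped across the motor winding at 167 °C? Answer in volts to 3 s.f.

559 V

ρ = 0.0162 μΩ·m = 1.62×10^-8 Ω·m
A = πr² = π(3.8100e-04 m)² = 4.560e-07 m²
R₍20₎ = ρL/A = (1.62×10^-8)(574)/(4.560e-07) = 20.39 Ω
R₍167₎ = R₍20₎(1 + αΔT) = 20.39 × (1 + 0.0041×147) = 32.68 Ω
V = IR = 17.1 × 32.68 = 559 V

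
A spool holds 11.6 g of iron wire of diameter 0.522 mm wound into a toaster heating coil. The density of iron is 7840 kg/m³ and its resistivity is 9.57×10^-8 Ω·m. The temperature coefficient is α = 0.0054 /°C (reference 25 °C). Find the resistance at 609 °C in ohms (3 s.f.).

A = π(d/2)² = π(2.6100e-04 m)² = 2.1401e-07 m²
L = m/(density·A) = 0.0116/(7840×2.1401e-07) = 6.914 m
R = ρL/A = (9.57×10^-8)(6.914)/(2.1401e-07) = 3.092 Ω
R(609 °C) = 3.092 × (1 + 0.0054×584) = 12.8 Ω

12.8 Ω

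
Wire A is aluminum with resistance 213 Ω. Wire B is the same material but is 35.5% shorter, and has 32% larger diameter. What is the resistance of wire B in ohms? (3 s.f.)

R ∝ L/d², so R_B/R_A = (1 − 35.5/100) × (1 + 32/100)⁻²
= 0.645 × 0.5739 = 0.3702
R_B = 0.3702 × 213 = 78.8 Ω

78.8 Ω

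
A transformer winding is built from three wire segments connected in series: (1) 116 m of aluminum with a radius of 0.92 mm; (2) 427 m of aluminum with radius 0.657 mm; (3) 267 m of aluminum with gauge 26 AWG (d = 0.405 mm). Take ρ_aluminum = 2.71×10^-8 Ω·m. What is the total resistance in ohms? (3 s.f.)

65.9 Ω

Seg 1: A = πr² = π(9.2000e-04 m)² = 2.659e-06 m²
R_1 = (2.71×10^-8)(116)/(2.659e-06) = 1.182 Ω
Seg 2: A = πr² = π(6.5700e-04 m)² = 1.356e-06 m²
R_2 = (2.71×10^-8)(427)/(1.356e-06) = 8.533 Ω
Seg 3: A = π(0.405/2 mm)² = π(2.0250e-04 m)² = 1.288e-07 m²
R_3 = (2.71×10^-8)(267)/(1.288e-07) = 56.17 Ω
R_total = R_1 + R_2 + R_3 = 65.9 Ω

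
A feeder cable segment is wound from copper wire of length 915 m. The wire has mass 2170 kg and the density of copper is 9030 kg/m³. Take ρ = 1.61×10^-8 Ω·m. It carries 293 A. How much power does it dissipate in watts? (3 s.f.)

A = m/(density·L) = 2170/(9030×915) = 2.6263e-04 m²
R = ρL/A = (1.61×10^-8)(915)/(2.6263e-04) = 0.05609 Ω
P = I²R = (293)² × 0.05609 = 4820 W

4820 W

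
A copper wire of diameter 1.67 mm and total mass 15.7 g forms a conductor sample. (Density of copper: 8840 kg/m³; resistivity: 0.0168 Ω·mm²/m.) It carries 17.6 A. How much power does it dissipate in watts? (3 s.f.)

ρ = 0.0168 Ω·mm²/m = 1.68×10^-8 Ω·m
A = π(d/2)² = π(8.3500e-04 m)² = 2.1904e-06 m²
L = m/(density·A) = 0.0157/(8840×2.1904e-06) = 0.8108 m
R = ρL/A = (1.68×10^-8)(0.8108)/(2.1904e-06) = 0.006219 Ω
P = I²R = (17.6)² × 0.006219 = 1.93 W

1.93 W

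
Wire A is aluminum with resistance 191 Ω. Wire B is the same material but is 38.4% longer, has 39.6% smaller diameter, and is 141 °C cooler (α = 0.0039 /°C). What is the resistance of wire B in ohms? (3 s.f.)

R ∝ ρL/d² with ρ ∝ (1+αΔT), so R_B/R_A = (1 + 38.4/100) × (1 − 39.6/100)⁻² × (1 − 0.0039×141)
= 1.384 × 2.741 × 0.4501 = 1.708
R_B = 1.708 × 191 = 326 Ω

326 Ω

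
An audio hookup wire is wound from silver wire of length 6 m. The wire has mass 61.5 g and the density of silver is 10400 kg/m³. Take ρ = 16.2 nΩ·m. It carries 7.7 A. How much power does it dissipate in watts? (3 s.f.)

ρ = 16.2 nΩ·m = 1.62×10^-8 Ω·m
A = m/(density·L) = 0.0615/(10400×6) = 9.8558e-07 m²
R = ρL/A = (1.62×10^-8)(6)/(9.8558e-07) = 0.09862 Ω
P = I²R = (7.7)² × 0.09862 = 5.85 W

5.85 W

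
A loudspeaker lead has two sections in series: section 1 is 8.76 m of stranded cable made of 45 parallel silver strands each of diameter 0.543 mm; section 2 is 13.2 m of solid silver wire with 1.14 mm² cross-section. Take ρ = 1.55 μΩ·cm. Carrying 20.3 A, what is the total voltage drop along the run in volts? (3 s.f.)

ρ = 1.55 μΩ·cm = 1.55×10^-8 Ω·m
Section 1: A_strand = π(2.7150e-04)² = 2.316e-07 m²; R₁ = ρL/(N·A_s) = (1.55×10^-8)(8.76)/(45×2.316e-07) = 0.01303 Ω
Section 2: A = 1.14 mm² = 1.140e-06 m²
R₂ = (1.55×10^-8)(13.2)/(1.140e-06) = 0.1795 Ω
R = R₁ + R₂ = 0.1925 Ω
V = IR = 20.3 × 0.1925 = 3.91 V

3.91 V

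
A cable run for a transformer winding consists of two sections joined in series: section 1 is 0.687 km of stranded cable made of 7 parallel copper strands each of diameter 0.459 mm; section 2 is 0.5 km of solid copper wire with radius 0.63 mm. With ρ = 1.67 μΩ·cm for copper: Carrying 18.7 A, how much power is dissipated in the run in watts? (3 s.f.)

5810 W

ρ = 1.67 μΩ·cm = 1.67×10^-8 Ω·m
Section 1: A_strand = π(2.2950e-04)² = 1.655e-07 m²; R₁ = ρL/(N·A_s) = (1.67×10^-8)(687)/(7×1.655e-07) = 9.905 Ω
Section 2: A = πr² = π(6.3000e-04 m)² = 1.247e-06 m²
R₂ = (1.67×10^-8)(500)/(1.247e-06) = 6.697 Ω
R = R₁ + R₂ = 16.6 Ω
P = I²R = (18.7)² × 16.6 = 5810 W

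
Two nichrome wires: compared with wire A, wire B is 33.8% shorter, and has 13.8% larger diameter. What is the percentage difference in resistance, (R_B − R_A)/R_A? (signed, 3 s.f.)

R ∝ L/d², so R_B/R_A = (1 − 33.8/100) × (1 + 13.8/100)⁻²
= 0.662 × 0.7722 = 0.5112
(R_B − R_A)/R_A = 0.5112 − 1 = -48.9%

-48.9%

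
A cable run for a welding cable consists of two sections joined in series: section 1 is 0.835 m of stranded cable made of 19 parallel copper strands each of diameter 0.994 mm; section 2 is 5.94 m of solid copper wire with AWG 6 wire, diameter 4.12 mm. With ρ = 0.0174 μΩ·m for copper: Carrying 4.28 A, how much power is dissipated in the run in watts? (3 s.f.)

ρ = 0.0174 μΩ·m = 1.74×10^-8 Ω·m
Section 1: A_strand = π(4.9700e-04)² = 7.760e-07 m²; R₁ = ρL/(N·A_s) = (1.74×10^-8)(0.835)/(19×7.760e-07) = 9.854×10^-4 Ω
Section 2: A = π(4.12/2 mm)² = π(2.0600e-03 m)² = 1.333e-05 m²
R₂ = (1.74×10^-8)(5.94)/(1.333e-05) = 0.007753 Ω
R = R₁ + R₂ = 0.008738 Ω
P = I²R = (4.28)² × 0.008738 = 0.160 W

0.160 W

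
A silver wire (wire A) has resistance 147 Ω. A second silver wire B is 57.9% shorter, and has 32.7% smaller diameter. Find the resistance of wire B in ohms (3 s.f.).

R ∝ L/d², so R_B/R_A = (1 − 57.9/100) × (1 − 32.7/100)⁻²
= 0.421 × 2.208 = 0.9295
R_B = 0.9295 × 147 = 137 Ω

137 Ω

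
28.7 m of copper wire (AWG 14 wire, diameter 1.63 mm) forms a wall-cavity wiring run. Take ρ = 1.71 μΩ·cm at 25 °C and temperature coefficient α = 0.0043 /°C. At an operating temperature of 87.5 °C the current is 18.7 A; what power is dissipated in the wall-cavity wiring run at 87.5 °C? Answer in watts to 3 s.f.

ρ = 1.71 μΩ·cm = 1.71×10^-8 Ω·m
A = π(1.63/2 mm)² = π(8.1500e-04 m)² = 2.087e-06 m²
R₍25₎ = ρL/A = (1.71×10^-8)(28.7)/(2.087e-06) = 0.2352 Ω
R₍87.5₎ = R₍25₎(1 + αΔT) = 0.2352 × (1 + 0.0043×62.5) = 0.2984 Ω
P = I²R = (18.7)² × 0.2984 = 104 W

104 W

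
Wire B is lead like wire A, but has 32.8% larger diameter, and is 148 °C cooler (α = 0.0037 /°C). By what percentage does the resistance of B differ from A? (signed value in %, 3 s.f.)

R ∝ ρL/d² with ρ ∝ (1+αΔT), so R_B/R_A = (1 + 32.8/100)⁻² × (1 − 0.0037×148)
= 0.567 × 0.4524 = 0.2565
(R_B − R_A)/R_A = 0.2565 − 1 = -74.3%

-74.3%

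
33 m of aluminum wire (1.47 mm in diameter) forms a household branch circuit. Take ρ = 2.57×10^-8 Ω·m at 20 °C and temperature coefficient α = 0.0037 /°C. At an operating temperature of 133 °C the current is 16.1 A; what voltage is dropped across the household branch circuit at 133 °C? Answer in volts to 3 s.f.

11.4 V

A = π(d/2)² = π(7.3500e-04 m)² = 1.697e-06 m²
R₍20₎ = ρL/A = (2.57×10^-8)(33)/(1.697e-06) = 0.4997 Ω
R₍133₎ = R₍20₎(1 + αΔT) = 0.4997 × (1 + 0.0037×113) = 0.7086 Ω
V = IR = 16.1 × 0.7086 = 11.4 V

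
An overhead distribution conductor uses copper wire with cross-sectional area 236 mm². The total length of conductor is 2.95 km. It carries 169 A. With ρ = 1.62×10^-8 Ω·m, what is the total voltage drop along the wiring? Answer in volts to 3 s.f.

A = 236 mm² = 2.360e-04 m²
R = ρL/A = (1.62×10^-8)(2950)/(2.360e-04) = 0.2025 Ω
V = IR = 169 × 0.2025 = 34.2 V

34.2 V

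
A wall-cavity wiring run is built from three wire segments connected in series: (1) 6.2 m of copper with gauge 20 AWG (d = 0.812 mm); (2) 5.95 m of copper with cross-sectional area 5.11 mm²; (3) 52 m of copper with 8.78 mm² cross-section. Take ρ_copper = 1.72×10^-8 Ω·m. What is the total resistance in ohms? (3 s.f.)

Seg 1: A = π(0.812/2 mm)² = π(4.0600e-04 m)² = 5.178e-07 m²
R_1 = (1.72×10^-8)(6.2)/(5.178e-07) = 0.2059 Ω
Seg 2: A = 5.11 mm² = 5.110e-06 m²
R_2 = (1.72×10^-8)(5.95)/(5.110e-06) = 0.02003 Ω
Seg 3: A = 8.78 mm² = 8.780e-06 m²
R_3 = (1.72×10^-8)(52)/(8.780e-06) = 0.1019 Ω
R_total = R_1 + R_2 + R_3 = 0.328 Ω

0.328 Ω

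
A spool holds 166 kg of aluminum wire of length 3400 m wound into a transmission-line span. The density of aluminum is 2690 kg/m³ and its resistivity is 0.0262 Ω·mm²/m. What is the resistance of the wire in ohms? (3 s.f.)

4.91 Ω

ρ = 0.0262 Ω·mm²/m = 2.62×10^-8 Ω·m
A = m/(density·L) = 166/(2690×3400) = 1.8150e-05 m²
R = ρL/A = (2.62×10^-8)(3400)/(1.8150e-05) = 4.91 Ω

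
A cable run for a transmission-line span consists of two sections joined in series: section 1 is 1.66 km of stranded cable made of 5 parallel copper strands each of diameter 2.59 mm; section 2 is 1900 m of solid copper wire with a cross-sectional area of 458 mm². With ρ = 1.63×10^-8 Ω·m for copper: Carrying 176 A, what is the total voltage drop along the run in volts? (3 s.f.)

193 V

Section 1: A_strand = π(1.2950e-03)² = 5.269e-06 m²; R₁ = ρL/(N·A_s) = (1.63×10^-8)(1660)/(5×5.269e-06) = 1.027 Ω
Section 2: A = 458 mm² = 4.580e-04 m²
R₂ = (1.63×10^-8)(1900)/(4.580e-04) = 0.06762 Ω
R = R₁ + R₂ = 1.095 Ω
V = IR = 176 × 1.095 = 193 V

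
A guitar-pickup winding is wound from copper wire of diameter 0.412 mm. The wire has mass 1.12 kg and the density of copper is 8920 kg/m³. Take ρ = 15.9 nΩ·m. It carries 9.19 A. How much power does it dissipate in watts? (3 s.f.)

ρ = 15.9 nΩ·m = 1.59×10^-8 Ω·m
A = π(d/2)² = π(2.0600e-04 m)² = 1.3332e-07 m²
L = m/(density·A) = 1.12/(8920×1.3332e-07) = 941.8 m
R = ρL/A = (1.59×10^-8)(941.8)/(1.3332e-07) = 112.3 Ω
P = I²R = (9.19)² × 112.3 = 9490 W

9490 W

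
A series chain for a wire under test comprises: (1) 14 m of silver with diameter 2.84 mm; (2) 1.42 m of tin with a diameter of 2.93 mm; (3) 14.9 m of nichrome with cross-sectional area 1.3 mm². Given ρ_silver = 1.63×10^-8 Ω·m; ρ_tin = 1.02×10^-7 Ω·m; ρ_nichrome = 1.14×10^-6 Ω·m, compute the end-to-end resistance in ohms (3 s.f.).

Seg 1: A = π(d/2)² = π(1.4200e-03 m)² = 6.335e-06 m²
R_1 = (1.63×10^-8)(14)/(6.335e-06) = 0.03602 Ω
Seg 2: A = π(d/2)² = π(1.4650e-03 m)² = 6.743e-06 m²
R_2 = (1.02×10^-7)(1.42)/(6.743e-06) = 0.02148 Ω
Seg 3: A = 1.3 mm² = 1.300e-06 m²
R_3 = (1.14×10^-6)(14.9)/(1.300e-06) = 13.07 Ω
R_total = R_1 + R_2 + R_3 = 13.1 Ω

13.1 Ω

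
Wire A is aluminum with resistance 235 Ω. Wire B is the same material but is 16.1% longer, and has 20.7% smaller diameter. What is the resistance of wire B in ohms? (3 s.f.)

434 Ω

R ∝ L/d², so R_B/R_A = (1 + 16.1/100) × (1 − 20.7/100)⁻²
= 1.161 × 1.59 = 1.846
R_B = 1.846 × 235 = 434 Ω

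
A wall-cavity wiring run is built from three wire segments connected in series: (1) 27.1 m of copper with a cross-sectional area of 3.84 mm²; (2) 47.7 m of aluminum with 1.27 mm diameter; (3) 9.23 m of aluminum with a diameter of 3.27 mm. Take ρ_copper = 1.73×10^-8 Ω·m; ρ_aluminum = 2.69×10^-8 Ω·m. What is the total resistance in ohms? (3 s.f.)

1.16 Ω

Seg 1: A = 3.84 mm² = 3.840e-06 m²
R_1 = (1.73×10^-8)(27.1)/(3.840e-06) = 0.1221 Ω
Seg 2: A = π(d/2)² = π(6.3500e-04 m)² = 1.267e-06 m²
R_2 = (2.69×10^-8)(47.7)/(1.267e-06) = 1.013 Ω
Seg 3: A = π(d/2)² = π(1.6350e-03 m)² = 8.398e-06 m²
R_3 = (2.69×10^-8)(9.23)/(8.398e-06) = 0.02956 Ω
R_total = R_1 + R_2 + R_3 = 1.16 Ω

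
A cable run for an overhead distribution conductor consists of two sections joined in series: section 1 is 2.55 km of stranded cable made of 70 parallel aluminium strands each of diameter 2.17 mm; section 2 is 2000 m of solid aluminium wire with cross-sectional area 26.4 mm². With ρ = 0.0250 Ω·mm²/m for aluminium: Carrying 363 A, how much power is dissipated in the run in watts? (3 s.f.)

ρ = 0.0250 Ω·mm²/m = 2.50×10^-8 Ω·m
Section 1: A_strand = π(1.0850e-03)² = 3.698e-06 m²; R₁ = ρL/(N·A_s) = (2.50×10^-8)(2550)/(70×3.698e-06) = 0.2462 Ω
Section 2: A = 26.4 mm² = 2.640e-05 m²
R₂ = (2.50×10^-8)(2000)/(2.640e-05) = 1.894 Ω
R = R₁ + R₂ = 2.14 Ω
P = I²R = (363)² × 2.14 = 2.82×10^5 W

2.82×10^5 W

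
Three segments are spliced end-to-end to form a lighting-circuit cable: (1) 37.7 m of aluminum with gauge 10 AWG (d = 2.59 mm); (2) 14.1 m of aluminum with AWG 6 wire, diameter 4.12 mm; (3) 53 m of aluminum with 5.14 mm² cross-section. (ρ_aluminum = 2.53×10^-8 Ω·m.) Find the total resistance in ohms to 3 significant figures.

0.469 Ω

Seg 1: A = π(2.59/2 mm)² = π(1.2950e-03 m)² = 5.269e-06 m²
R_1 = (2.53×10^-8)(37.7)/(5.269e-06) = 0.181 Ω
Seg 2: A = π(4.12/2 mm)² = π(2.0600e-03 m)² = 1.333e-05 m²
R_2 = (2.53×10^-8)(14.1)/(1.333e-05) = 0.02676 Ω
Seg 3: A = 5.14 mm² = 5.140e-06 m²
R_3 = (2.53×10^-8)(53)/(5.140e-06) = 0.2609 Ω
R_total = R_1 + R_2 + R_3 = 0.469 Ω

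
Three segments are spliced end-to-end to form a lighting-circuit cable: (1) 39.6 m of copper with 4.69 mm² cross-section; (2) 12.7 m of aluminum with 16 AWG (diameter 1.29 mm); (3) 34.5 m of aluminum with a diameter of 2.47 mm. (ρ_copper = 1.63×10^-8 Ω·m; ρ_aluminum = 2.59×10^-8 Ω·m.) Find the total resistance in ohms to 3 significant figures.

0.576 Ω

Seg 1: A = 4.69 mm² = 4.690e-06 m²
R_1 = (1.63×10^-8)(39.6)/(4.690e-06) = 0.1376 Ω
Seg 2: A = π(1.29/2 mm)² = π(6.4500e-04 m)² = 1.307e-06 m²
R_2 = (2.59×10^-8)(12.7)/(1.307e-06) = 0.2517 Ω
Seg 3: A = π(d/2)² = π(1.2350e-03 m)² = 4.792e-06 m²
R_3 = (2.59×10^-8)(34.5)/(4.792e-06) = 0.1865 Ω
R_total = R_1 + R_2 + R_3 = 0.576 Ω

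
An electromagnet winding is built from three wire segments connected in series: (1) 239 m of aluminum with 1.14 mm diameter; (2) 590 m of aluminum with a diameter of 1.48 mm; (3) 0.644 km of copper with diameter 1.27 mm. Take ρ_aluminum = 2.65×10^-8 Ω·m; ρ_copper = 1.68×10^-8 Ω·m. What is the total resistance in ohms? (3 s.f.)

23.8 Ω

Seg 1: A = π(d/2)² = π(5.7000e-04 m)² = 1.021e-06 m²
R_1 = (2.65×10^-8)(239)/(1.021e-06) = 6.205 Ω
Seg 2: A = π(d/2)² = π(7.4000e-04 m)² = 1.720e-06 m²
R_2 = (2.65×10^-8)(590)/(1.720e-06) = 9.088 Ω
Seg 3: A = π(d/2)² = π(6.3500e-04 m)² = 1.267e-06 m²
R_3 = (1.68×10^-8)(644)/(1.267e-06) = 8.541 Ω
R_total = R_1 + R_2 + R_3 = 23.8 Ω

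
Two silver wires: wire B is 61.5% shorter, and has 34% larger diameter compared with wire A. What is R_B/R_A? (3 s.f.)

R ∝ L/d², so R_B/R_A = (1 − 61.5/100) × (1 + 34/100)⁻²
= 0.385 × 0.5569 = 0.214

0.214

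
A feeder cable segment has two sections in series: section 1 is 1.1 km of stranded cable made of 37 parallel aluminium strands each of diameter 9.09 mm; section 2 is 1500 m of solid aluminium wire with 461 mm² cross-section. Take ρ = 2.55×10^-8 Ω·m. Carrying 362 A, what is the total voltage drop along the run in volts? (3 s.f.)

Section 1: A_strand = π(4.5450e-03)² = 6.490e-05 m²; R₁ = ρL/(N·A_s) = (2.55×10^-8)(1100)/(37×6.490e-05) = 0.01168 Ω
Section 2: A = 461 mm² = 4.610e-04 m²
R₂ = (2.55×10^-8)(1500)/(4.610e-04) = 0.08297 Ω
R = R₁ + R₂ = 0.09465 Ω
V = IR = 362 × 0.09465 = 34.3 V

34.3 V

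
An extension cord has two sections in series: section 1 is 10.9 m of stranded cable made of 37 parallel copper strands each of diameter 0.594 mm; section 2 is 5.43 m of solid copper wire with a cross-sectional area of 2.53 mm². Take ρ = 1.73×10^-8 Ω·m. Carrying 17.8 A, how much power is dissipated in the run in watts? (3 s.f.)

Section 1: A_strand = π(2.9700e-04)² = 2.771e-07 m²; R₁ = ρL/(N·A_s) = (1.73×10^-8)(10.9)/(37×2.771e-07) = 0.01839 Ω
Section 2: A = 2.53 mm² = 2.530e-06 m²
R₂ = (1.73×10^-8)(5.43)/(2.530e-06) = 0.03713 Ω
R = R₁ + R₂ = 0.05552 Ω
P = I²R = (17.8)² × 0.05552 = 17.6 W

17.6 W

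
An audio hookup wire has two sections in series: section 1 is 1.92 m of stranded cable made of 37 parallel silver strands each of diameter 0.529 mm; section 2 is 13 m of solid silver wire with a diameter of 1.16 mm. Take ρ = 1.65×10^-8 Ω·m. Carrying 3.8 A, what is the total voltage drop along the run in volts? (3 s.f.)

0.786 V

Section 1: A_strand = π(2.6450e-04)² = 2.198e-07 m²; R₁ = ρL/(N·A_s) = (1.65×10^-8)(1.92)/(37×2.198e-07) = 0.003896 Ω
Section 2: A = π(d/2)² = π(5.8000e-04 m)² = 1.057e-06 m²
R₂ = (1.65×10^-8)(13)/(1.057e-06) = 0.203 Ω
R = R₁ + R₂ = 0.2069 Ω
V = IR = 3.8 × 0.2069 = 0.786 V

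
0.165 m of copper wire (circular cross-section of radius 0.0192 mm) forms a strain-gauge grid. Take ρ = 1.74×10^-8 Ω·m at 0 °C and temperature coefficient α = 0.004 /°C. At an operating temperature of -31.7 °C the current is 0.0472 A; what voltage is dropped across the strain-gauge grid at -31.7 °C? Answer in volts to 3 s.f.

A = πr² = π(1.9200e-05 m)² = 1.158e-09 m²
R₍0₎ = ρL/A = (1.74×10^-8)(0.165)/(1.158e-09) = 2.479 Ω
R₍-31.7₎ = R₍0₎(1 + αΔT) = 2.479 × (1 + 0.004×-31.7) = 2.165 Ω
V = IR = 0.0472 × 2.165 = 0.102 V

0.102 V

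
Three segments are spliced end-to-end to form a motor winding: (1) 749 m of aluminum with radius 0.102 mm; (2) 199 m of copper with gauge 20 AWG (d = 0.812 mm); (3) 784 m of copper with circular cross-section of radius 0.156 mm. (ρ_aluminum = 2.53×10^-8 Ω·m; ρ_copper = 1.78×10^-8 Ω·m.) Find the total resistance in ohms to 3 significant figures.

Seg 1: A = πr² = π(1.0200e-04 m)² = 3.269e-08 m²
R_1 = (2.53×10^-8)(749)/(3.269e-08) = 579.8 Ω
Seg 2: A = π(0.812/2 mm)² = π(4.0600e-04 m)² = 5.178e-07 m²
R_2 = (1.78×10^-8)(199)/(5.178e-07) = 6.84 Ω
Seg 3: A = πr² = π(1.5600e-04 m)² = 7.645e-08 m²
R_3 = (1.78×10^-8)(784)/(7.645e-08) = 182.5 Ω
R_total = R_1 + R_2 + R_3 = 769 Ω

769 Ω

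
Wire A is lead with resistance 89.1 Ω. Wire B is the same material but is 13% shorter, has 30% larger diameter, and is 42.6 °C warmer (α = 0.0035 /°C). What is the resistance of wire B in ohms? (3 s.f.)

52.7 Ω

R ∝ ρL/d² with ρ ∝ (1+αΔT), so R_B/R_A = (1 − 13/100) × (1 + 30/100)⁻² × (1 + 0.0035×42.6)
= 0.87 × 0.5917 × 1.149 = 0.5916
R_B = 0.5916 × 89.1 = 52.7 Ω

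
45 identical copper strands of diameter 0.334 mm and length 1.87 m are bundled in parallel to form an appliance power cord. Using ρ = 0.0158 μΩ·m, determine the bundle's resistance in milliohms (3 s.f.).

7.49 mΩ

ρ = 0.0158 μΩ·m = 1.58×10^-8 Ω·m
A_strand = π(1.6700e-04 m)² = 8.762e-08 m²
R_strand = ρL/A = (1.58×10^-8)(1.87)/(8.762e-08) = 0.3372 Ω
R_total = R_strand/N = 0.3372/45 = 7.49 mΩ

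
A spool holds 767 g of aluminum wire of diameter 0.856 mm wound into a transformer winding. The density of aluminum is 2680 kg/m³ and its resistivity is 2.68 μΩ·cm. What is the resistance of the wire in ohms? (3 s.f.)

ρ = 2.68 μΩ·cm = 2.68×10^-8 Ω·m
A = π(d/2)² = π(4.2800e-04 m)² = 5.7549e-07 m²
L = m/(density·A) = 0.767/(2680×5.7549e-07) = 497.3 m
R = ρL/A = (2.68×10^-8)(497.3)/(5.7549e-07) = 23.2 Ω

23.2 Ω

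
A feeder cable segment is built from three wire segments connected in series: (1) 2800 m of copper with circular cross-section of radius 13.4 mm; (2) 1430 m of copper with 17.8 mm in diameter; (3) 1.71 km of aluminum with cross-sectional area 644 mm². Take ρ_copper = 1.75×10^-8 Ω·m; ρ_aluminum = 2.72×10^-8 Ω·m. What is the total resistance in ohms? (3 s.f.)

Seg 1: A = πr² = π(1.3400e-02 m)² = 5.641e-04 m²
R_1 = (1.75×10^-8)(2800)/(5.641e-04) = 0.08686 Ω
Seg 2: A = π(d/2)² = π(8.9000e-03 m)² = 2.488e-04 m²
R_2 = (1.75×10^-8)(1430)/(2.488e-04) = 0.1006 Ω
Seg 3: A = 644 mm² = 6.440e-04 m²
R_3 = (2.72×10^-8)(1710)/(6.440e-04) = 0.07222 Ω
R_total = R_1 + R_2 + R_3 = 0.260 Ω

0.260 Ω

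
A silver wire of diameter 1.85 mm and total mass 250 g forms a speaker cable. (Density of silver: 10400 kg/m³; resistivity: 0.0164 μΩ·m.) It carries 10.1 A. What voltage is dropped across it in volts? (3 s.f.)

ρ = 0.0164 μΩ·m = 1.64×10^-8 Ω·m
A = π(d/2)² = π(9.2500e-04 m)² = 2.6880e-06 m²
L = m/(density·A) = 0.25/(10400×2.6880e-06) = 8.943 m
R = ρL/A = (1.64×10^-8)(8.943)/(2.6880e-06) = 0.05456 Ω
V = IR = 10.1 × 0.05456 = 0.551 V

0.551 V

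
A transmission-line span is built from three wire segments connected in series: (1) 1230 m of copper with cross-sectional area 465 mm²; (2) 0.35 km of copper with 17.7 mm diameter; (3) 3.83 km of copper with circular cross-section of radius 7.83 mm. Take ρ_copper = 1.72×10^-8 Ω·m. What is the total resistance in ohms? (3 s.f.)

0.412 Ω

Seg 1: A = 465 mm² = 4.650e-04 m²
R_1 = (1.72×10^-8)(1230)/(4.650e-04) = 0.0455 Ω
Seg 2: A = π(d/2)² = π(8.8500e-03 m)² = 2.461e-04 m²
R_2 = (1.72×10^-8)(350)/(2.461e-04) = 0.02447 Ω
Seg 3: A = πr² = π(7.8300e-03 m)² = 1.926e-04 m²
R_3 = (1.72×10^-8)(3830)/(1.926e-04) = 0.342 Ω
R_total = R_1 + R_2 + R_3 = 0.412 Ω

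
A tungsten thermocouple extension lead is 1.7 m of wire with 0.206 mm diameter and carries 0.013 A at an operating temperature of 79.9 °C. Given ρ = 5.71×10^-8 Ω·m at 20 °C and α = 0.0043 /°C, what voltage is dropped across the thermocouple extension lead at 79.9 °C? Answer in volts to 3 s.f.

0.0476 V

A = π(d/2)² = π(1.0300e-04 m)² = 3.333e-08 m²
R₍20₎ = ρL/A = (5.71×10^-8)(1.7)/(3.333e-08) = 2.912 Ω
R₍79.9₎ = R₍20₎(1 + αΔT) = 2.912 × (1 + 0.0043×59.9) = 3.663 Ω
V = IR = 0.013 × 3.663 = 0.0476 V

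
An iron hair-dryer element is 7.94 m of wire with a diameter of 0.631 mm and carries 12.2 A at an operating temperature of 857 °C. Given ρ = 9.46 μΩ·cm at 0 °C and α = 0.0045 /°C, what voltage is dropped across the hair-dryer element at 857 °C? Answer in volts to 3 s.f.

ρ = 9.46 μΩ·cm = 9.46×10^-8 Ω·m
A = π(d/2)² = π(3.1550e-04 m)² = 3.127e-07 m²
R₍0₎ = ρL/A = (9.46×10^-8)(7.94)/(3.127e-07) = 2.402 Ω
R₍857₎ = R₍0₎(1 + αΔT) = 2.402 × (1 + 0.0045×857) = 11.67 Ω
V = IR = 12.2 × 11.67 = 142 V

142 V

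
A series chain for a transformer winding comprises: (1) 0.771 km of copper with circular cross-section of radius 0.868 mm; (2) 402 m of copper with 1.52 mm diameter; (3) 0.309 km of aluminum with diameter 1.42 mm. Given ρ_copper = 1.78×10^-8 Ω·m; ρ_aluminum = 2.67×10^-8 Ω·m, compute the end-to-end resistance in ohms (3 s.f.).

Seg 1: A = πr² = π(8.6800e-04 m)² = 2.367e-06 m²
R_1 = (1.78×10^-8)(771)/(2.367e-06) = 5.798 Ω
Seg 2: A = π(d/2)² = π(7.6000e-04 m)² = 1.815e-06 m²
R_2 = (1.78×10^-8)(402)/(1.815e-06) = 3.943 Ω
Seg 3: A = π(d/2)² = π(7.1000e-04 m)² = 1.584e-06 m²
R_3 = (2.67×10^-8)(309)/(1.584e-06) = 5.21 Ω
R_total = R_1 + R_2 + R_3 = 15.0 Ω

15.0 Ω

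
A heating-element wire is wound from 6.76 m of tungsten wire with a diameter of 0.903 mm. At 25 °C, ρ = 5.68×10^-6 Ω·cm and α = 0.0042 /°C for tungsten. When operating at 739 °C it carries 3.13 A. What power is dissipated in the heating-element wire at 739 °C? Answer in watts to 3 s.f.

23.5 W

ρ = 5.68×10^-6 Ω·cm = 5.68×10^-8 Ω·m
A = π(d/2)² = π(4.5150e-04 m)² = 6.404e-07 m²
R₍25₎ = ρL/A = (5.68×10^-8)(6.76)/(6.404e-07) = 0.5996 Ω
R₍739₎ = R₍25₎(1 + αΔT) = 0.5996 × (1 + 0.0042×714) = 2.398 Ω
P = I²R = (3.13)² × 2.398 = 23.5 W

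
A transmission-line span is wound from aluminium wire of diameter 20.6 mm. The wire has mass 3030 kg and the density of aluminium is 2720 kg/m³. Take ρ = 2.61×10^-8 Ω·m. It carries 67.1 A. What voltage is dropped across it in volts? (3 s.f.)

A = π(d/2)² = π(1.0300e-02 m)² = 3.3329e-04 m²
L = m/(density·A) = 3030/(2720×3.3329e-04) = 3342 m
R = ρL/A = (2.61×10^-8)(3342)/(3.3329e-04) = 0.2617 Ω
V = IR = 67.1 × 0.2617 = 17.6 V

17.6 V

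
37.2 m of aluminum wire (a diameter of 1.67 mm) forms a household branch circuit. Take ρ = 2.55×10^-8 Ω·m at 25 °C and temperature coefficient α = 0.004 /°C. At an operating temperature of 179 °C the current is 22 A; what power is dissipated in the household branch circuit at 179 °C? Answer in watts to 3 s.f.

A = π(d/2)² = π(8.3500e-04 m)² = 2.190e-06 m²
R₍25₎ = ρL/A = (2.55×10^-8)(37.2)/(2.190e-06) = 0.4331 Ω
R₍179₎ = R₍25₎(1 + αΔT) = 0.4331 × (1 + 0.004×154) = 0.6998 Ω
P = I²R = (22)² × 0.6998 = 339 W

339 W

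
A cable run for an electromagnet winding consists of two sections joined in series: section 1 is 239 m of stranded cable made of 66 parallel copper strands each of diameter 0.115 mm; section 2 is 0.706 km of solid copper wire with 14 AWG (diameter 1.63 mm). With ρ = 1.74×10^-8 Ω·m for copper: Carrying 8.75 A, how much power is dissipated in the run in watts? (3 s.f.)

Section 1: A_strand = π(5.7500e-05)² = 1.039e-08 m²; R₁ = ρL/(N·A_s) = (1.74×10^-8)(239)/(66×1.039e-08) = 6.066 Ω
Section 2: A = π(1.63/2 mm)² = π(8.1500e-04 m)² = 2.087e-06 m²
R₂ = (1.74×10^-8)(706)/(2.087e-06) = 5.887 Ω
R = R₁ + R₂ = 11.95 Ω
P = I²R = (8.75)² × 11.95 = 915 W

915 W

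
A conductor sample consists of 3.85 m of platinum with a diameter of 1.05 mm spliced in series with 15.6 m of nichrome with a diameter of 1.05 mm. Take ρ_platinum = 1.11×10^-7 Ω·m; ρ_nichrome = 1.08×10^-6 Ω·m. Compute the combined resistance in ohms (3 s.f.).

Segment 1: A = π(d/2)² = π(5.2500e-04 m)² = 8.659e-07 m²
R₁ = ρL/A = (1.11×10^-7)(3.85)/(8.659e-07) = 0.4935 Ω
R₂ = (1.08×10^-6)(15.6)/(8.659e-07) = 19.46 Ω
R = R₁ + R₂ = 20.0 Ω

20.0 Ω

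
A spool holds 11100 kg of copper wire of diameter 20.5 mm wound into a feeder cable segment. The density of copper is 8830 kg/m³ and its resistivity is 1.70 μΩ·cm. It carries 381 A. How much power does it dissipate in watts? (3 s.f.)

ρ = 1.70 μΩ·cm = 1.70×10^-8 Ω·m
A = π(d/2)² = π(1.0250e-02 m)² = 3.3006e-04 m²
L = m/(density·A) = 11100/(8830×3.3006e-04) = 3809 m
R = ρL/A = (1.70×10^-8)(3809)/(3.3006e-04) = 0.1962 Ω
P = I²R = (381)² × 0.1962 = 28500 W

28500 W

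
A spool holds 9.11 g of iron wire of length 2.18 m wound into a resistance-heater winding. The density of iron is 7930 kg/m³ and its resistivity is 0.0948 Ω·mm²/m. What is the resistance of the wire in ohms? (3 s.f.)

0.392 Ω

ρ = 0.0948 Ω·mm²/m = 9.48×10^-8 Ω·m
A = m/(density·L) = 0.00911/(7930×2.18) = 5.2697e-07 m²
R = ρL/A = (9.48×10^-8)(2.18)/(5.2697e-07) = 0.392 Ω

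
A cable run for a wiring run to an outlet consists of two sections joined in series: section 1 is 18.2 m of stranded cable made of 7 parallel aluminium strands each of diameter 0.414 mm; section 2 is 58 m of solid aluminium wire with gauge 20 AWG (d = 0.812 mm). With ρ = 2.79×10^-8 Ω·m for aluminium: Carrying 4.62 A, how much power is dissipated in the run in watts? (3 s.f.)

78.2 W

Section 1: A_strand = π(2.0700e-04)² = 1.346e-07 m²; R₁ = ρL/(N·A_s) = (2.79×10^-8)(18.2)/(7×1.346e-07) = 0.5389 Ω
Section 2: A = π(0.812/2 mm)² = π(4.0600e-04 m)² = 5.178e-07 m²
R₂ = (2.79×10^-8)(58)/(5.178e-07) = 3.125 Ω
R = R₁ + R₂ = 3.664 Ω
P = I²R = (4.62)² × 3.664 = 78.2 W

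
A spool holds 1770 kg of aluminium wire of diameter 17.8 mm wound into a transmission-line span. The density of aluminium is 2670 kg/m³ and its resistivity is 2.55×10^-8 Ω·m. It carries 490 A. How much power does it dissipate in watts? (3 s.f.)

A = π(d/2)² = π(8.9000e-03 m)² = 2.4885e-04 m²
L = m/(density·A) = 1770/(2670×2.4885e-04) = 2664 m
R = ρL/A = (2.55×10^-8)(2664)/(2.4885e-04) = 0.273 Ω
P = I²R = (490)² × 0.273 = 65500 W

65500 W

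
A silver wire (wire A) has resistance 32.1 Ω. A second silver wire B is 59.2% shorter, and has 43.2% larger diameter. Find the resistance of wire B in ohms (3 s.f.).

R ∝ L/d², so R_B/R_A = (1 − 59.2/100) × (1 + 43.2/100)⁻²
= 0.408 × 0.4877 = 0.199
R_B = 0.199 × 32.1 = 6.39 Ω

6.39 Ω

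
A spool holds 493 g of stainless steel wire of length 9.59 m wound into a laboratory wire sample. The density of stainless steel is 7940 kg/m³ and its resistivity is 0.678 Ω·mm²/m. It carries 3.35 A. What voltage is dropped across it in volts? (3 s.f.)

ρ = 0.678 Ω·mm²/m = 6.78×10^-7 Ω·m
A = m/(density·L) = 0.493/(7940×9.59) = 6.4745e-06 m²
R = ρL/A = (6.78×10^-7)(9.59)/(6.4745e-06) = 1.004 Ω
V = IR = 3.35 × 1.004 = 3.36 V

3.36 V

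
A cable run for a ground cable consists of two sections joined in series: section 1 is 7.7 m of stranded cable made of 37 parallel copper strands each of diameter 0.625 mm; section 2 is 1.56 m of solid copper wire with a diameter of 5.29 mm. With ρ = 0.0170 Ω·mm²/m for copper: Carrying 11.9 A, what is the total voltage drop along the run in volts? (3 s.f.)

ρ = 0.0170 Ω·mm²/m = 1.70×10^-8 Ω·m
Section 1: A_strand = π(3.1250e-04)² = 3.068e-07 m²; R₁ = ρL/(N·A_s) = (1.70×10^-8)(7.7)/(37×3.068e-07) = 0.01153 Ω
Section 2: A = π(d/2)² = π(2.6450e-03 m)² = 2.198e-05 m²
R₂ = (1.70×10^-8)(1.56)/(2.198e-05) = 0.001207 Ω
R = R₁ + R₂ = 0.01274 Ω
V = IR = 11.9 × 0.01274 = 0.152 V

0.152 V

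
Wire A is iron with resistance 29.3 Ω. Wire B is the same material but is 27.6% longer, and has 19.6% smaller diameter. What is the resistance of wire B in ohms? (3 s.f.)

R ∝ L/d², so R_B/R_A = (1 + 27.6/100) × (1 − 19.6/100)⁻²
= 1.276 × 1.547 = 1.974
R_B = 1.974 × 29.3 = 57.8 Ω

57.8 Ω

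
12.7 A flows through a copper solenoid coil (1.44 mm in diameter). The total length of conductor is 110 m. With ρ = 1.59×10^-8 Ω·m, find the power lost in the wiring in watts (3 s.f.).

173 W

A = π(d/2)² = π(7.2000e-04 m)² = 1.629e-06 m²
R = ρL/A = (1.59×10^-8)(110)/(1.629e-06) = 1.074 Ω
P = I²R = (12.7)² × 1.074 = 173 W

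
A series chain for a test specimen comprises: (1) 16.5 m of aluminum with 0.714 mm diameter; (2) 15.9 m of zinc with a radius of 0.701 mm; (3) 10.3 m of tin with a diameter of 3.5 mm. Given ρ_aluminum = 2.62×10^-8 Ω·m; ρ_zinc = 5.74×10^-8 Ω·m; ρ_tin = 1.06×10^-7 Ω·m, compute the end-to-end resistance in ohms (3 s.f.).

1.78 Ω

Seg 1: A = π(d/2)² = π(3.5700e-04 m)² = 4.004e-07 m²
R_1 = (2.62×10^-8)(16.5)/(4.004e-07) = 1.08 Ω
Seg 2: A = πr² = π(7.0100e-04 m)² = 1.544e-06 m²
R_2 = (5.74×10^-8)(15.9)/(1.544e-06) = 0.5912 Ω
Seg 3: A = π(d/2)² = π(1.7500e-03 m)² = 9.621e-06 m²
R_3 = (1.06×10^-7)(10.3)/(9.621e-06) = 0.1135 Ω
R_total = R_1 + R_2 + R_3 = 1.78 Ω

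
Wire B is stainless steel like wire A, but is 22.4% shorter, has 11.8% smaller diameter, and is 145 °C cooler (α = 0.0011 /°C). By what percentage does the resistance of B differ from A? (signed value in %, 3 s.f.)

R ∝ ρL/d² with ρ ∝ (1+αΔT), so R_B/R_A = (1 − 22.4/100) × (1 − 11.8/100)⁻² × (1 − 0.0011×145)
= 0.776 × 1.286 × 0.8405 = 0.8384
(R_B − R_A)/R_A = 0.8384 − 1 = -16.2%

-16.2%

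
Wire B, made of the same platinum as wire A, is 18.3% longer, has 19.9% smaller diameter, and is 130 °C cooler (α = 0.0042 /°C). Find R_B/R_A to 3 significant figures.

0.837

R ∝ ρL/d² with ρ ∝ (1+αΔT), so R_B/R_A = (1 + 18.3/100) × (1 − 19.9/100)⁻² × (1 − 0.0042×130)
= 1.183 × 1.559 × 0.454 = 0.837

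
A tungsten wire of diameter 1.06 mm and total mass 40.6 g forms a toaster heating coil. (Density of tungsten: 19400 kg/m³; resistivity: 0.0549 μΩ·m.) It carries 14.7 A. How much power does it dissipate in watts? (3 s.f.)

ρ = 0.0549 μΩ·m = 5.49×10^-8 Ω·m
A = π(d/2)² = π(5.3000e-04 m)² = 8.8247e-07 m²
L = m/(density·A) = 0.0406/(19400×8.8247e-07) = 2.371 m
R = ρL/A = (5.49×10^-8)(2.371)/(8.8247e-07) = 0.1475 Ω
P = I²R = (14.7)² × 0.1475 = 31.9 W

31.9 W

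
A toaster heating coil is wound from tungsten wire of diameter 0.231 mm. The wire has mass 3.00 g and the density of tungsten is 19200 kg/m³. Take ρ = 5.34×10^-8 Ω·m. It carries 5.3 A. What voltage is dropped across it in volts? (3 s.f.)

25.2 V

A = π(d/2)² = π(1.1550e-04 m)² = 4.1910e-08 m²
L = m/(density·A) = 0.003/(19200×4.1910e-08) = 3.728 m
R = ρL/A = (5.34×10^-8)(3.728)/(4.1910e-08) = 4.75 Ω
V = IR = 5.3 × 4.75 = 25.2 V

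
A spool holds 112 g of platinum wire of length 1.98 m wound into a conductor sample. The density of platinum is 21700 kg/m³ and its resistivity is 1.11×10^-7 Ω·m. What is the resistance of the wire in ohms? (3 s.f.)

0.0843 Ω

A = m/(density·L) = 0.112/(21700×1.98) = 2.6067e-06 m²
R = ρL/A = (1.11×10^-7)(1.98)/(2.6067e-06) = 0.0843 Ω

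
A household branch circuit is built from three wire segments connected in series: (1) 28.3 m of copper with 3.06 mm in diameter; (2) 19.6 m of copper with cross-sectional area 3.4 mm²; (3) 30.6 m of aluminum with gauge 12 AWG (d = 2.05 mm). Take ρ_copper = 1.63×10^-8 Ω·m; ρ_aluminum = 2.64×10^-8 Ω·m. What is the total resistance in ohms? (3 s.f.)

0.401 Ω

Seg 1: A = π(d/2)² = π(1.5300e-03 m)² = 7.354e-06 m²
R_1 = (1.63×10^-8)(28.3)/(7.354e-06) = 0.06273 Ω
Seg 2: A = 3.4 mm² = 3.400e-06 m²
R_2 = (1.63×10^-8)(19.6)/(3.400e-06) = 0.09396 Ω
Seg 3: A = π(2.05/2 mm)² = π(1.0250e-03 m)² = 3.301e-06 m²
R_3 = (2.64×10^-8)(30.6)/(3.301e-06) = 0.2448 Ω
R_total = R_1 + R_2 + R_3 = 0.401 Ω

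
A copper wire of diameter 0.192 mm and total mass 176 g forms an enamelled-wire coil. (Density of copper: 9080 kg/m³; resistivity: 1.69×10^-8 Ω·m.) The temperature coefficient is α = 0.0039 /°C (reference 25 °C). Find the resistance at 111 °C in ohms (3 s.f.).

A = π(d/2)² = π(9.6000e-05 m)² = 2.8953e-08 m²
L = m/(density·A) = 0.176/(9080×2.8953e-08) = 669.5 m
R = ρL/A = (1.69×10^-8)(669.5)/(2.8953e-08) = 390.8 Ω
R(111 °C) = 390.8 × (1 + 0.0039×86) = 522 Ω

522 Ω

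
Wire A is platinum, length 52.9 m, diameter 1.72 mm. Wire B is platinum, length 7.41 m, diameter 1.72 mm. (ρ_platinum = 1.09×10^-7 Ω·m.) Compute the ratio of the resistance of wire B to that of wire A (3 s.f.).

R ∝ ρL/d², so R_B/R_A = (L_B/L_A)
= (7.41/52.9) = 0.140

0.140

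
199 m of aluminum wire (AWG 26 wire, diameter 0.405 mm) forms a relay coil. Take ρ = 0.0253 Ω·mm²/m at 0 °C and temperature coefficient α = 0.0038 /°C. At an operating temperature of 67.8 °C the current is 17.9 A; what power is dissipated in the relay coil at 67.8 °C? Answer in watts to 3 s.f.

ρ = 0.0253 Ω·mm²/m = 2.53×10^-8 Ω·m
A = π(0.405/2 mm)² = π(2.0250e-04 m)² = 1.288e-07 m²
R₍0₎ = ρL/A = (2.53×10^-8)(199)/(1.288e-07) = 39.08 Ω
R₍67.8₎ = R₍0₎(1 + αΔT) = 39.08 × (1 + 0.0038×67.8) = 49.15 Ω
P = I²R = (17.9)² × 49.15 = 15700 W

15700 W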